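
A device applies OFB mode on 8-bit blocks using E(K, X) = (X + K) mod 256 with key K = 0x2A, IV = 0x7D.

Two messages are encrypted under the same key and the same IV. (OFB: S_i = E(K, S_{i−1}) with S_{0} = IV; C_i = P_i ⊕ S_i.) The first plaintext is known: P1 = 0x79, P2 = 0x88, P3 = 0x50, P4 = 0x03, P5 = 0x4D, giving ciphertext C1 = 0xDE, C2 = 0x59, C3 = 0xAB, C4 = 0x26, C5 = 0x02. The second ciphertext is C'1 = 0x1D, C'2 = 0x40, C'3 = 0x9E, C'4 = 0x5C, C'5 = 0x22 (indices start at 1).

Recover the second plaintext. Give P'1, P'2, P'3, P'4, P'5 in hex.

In OFB with a reused IV, both messages share the same keystream S_i, so C_i ⊕ C'_i = P_i ⊕ P'_i and thus P'_i = P_i ⊕ C_i ⊕ C'_i.
P'1: 0x79 ⊕ 0xDE ⊕ 0x1D = 0xBA.
P'2: 0x88 ⊕ 0x59 ⊕ 0x40 = 0x91.
P'3: 0x50 ⊕ 0xAB ⊕ 0x9E = 0x65.
P'4: 0x03 ⊕ 0x26 ⊕ 0x5C = 0x79.
P'5: 0x4D ⊕ 0x02 ⊕ 0x22 = 0x6D.

P'1 = 0xBA, P'2 = 0x91, P'3 = 0x65, P'4 = 0x79, P'5 = 0x6D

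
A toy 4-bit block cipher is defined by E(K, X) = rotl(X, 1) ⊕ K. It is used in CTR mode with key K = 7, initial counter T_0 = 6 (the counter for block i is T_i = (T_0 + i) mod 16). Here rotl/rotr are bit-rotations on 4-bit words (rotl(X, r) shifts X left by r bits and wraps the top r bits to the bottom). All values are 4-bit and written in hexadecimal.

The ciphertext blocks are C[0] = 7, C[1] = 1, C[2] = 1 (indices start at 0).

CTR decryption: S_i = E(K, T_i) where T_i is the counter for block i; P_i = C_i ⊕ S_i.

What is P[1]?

P[1] = 8

P[1]: T = 7, S = E(K, T) = 9; 1 ⊕ 9 = 8.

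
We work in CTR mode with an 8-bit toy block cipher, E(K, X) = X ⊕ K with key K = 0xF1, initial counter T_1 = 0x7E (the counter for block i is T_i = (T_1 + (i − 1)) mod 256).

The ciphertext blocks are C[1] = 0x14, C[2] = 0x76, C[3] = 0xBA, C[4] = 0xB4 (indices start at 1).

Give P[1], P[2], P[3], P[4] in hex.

CTR decryption: S_i = E(K, T_i) where T_i is the counter for block i; P_i = C_i ⊕ S_i.
P[1]: T = 0x7E, S = E(K, T) = 0x8F; 0x14 ⊕ 0x8F = 0x9B.
P[2]: T = 0x7F, S = E(K, T) = 0x8E; 0x76 ⊕ 0x8E = 0xF8.
P[3]: T = 0x80, S = E(K, T) = 0x71; 0xBA ⊕ 0x71 = 0xCB.
P[4]: T = 0x81, S = E(K, T) = 0x70; 0xB4 ⊕ 0x70 = 0xC4.

P[1] = 0x9B, P[2] = 0xF8, P[3] = 0xCB, P[4] = 0xC4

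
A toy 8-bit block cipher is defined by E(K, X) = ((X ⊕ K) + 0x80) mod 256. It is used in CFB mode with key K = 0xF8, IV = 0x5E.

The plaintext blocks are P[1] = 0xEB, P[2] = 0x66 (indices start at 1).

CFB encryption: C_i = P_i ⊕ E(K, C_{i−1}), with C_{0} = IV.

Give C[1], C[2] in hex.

C[1] = 0xCD, C[2] = 0xD3

C[1]: E(K, 0x5E) = 0x26; 0xEB ⊕ 0x26 = 0xCD.
C[2]: E(K, 0xCD) = 0xB5; 0x66 ⊕ 0xB5 = 0xD3.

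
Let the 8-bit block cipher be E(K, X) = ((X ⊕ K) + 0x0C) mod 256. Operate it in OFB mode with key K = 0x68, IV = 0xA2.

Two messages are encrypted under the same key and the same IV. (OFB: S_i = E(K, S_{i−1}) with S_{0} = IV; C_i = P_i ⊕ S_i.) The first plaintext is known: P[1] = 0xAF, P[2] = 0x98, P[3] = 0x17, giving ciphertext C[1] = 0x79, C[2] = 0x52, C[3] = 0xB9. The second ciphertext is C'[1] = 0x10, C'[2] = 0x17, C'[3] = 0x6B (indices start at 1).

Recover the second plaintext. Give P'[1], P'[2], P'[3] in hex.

P'[1] = 0xC6, P'[2] = 0xDD, P'[3] = 0xC5

In OFB with a reused IV, both messages share the same keystream S_i, so C_i ⊕ C'_i = P_i ⊕ P'_i and thus P'_i = P_i ⊕ C_i ⊕ C'_i.
P'[1]: 0xAF ⊕ 0x79 ⊕ 0x10 = 0xC6.
P'[2]: 0x98 ⊕ 0x52 ⊕ 0x17 = 0xDD.
P'[3]: 0x17 ⊕ 0xB9 ⊕ 0x6B = 0xC5.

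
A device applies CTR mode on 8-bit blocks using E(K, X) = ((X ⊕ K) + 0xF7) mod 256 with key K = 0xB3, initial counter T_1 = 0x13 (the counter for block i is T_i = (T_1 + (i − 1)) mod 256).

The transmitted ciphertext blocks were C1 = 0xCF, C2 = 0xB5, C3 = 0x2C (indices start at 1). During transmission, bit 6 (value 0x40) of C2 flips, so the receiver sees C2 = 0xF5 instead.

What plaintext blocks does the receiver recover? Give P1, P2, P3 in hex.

CTR decryption: S_i = E(K, T_i) where T_i is the counter for block i; P_i = C_i ⊕ S_i.
Only C2 changed, to 0xF5. In CTR, a change in C_i flips the same bit in P_i only; the keystream is unaffected. Decrypting the received ciphertext:
P1: T = 0x13, S = E(K, T) = 0x97; 0xCF ⊕ 0x97 = 0x58.
P2: T = 0x14, S = E(K, T) = 0x9E; 0xF5 ⊕ 0x9E = 0x6B.
P3: T = 0x15, S = E(K, T) = 0x9D; 0x2C ⊕ 0x9D = 0xB1.
Blocks that differ from the original plaintext: P2.

P1 = 0x58, P2 = 0x6B, P3 = 0xB1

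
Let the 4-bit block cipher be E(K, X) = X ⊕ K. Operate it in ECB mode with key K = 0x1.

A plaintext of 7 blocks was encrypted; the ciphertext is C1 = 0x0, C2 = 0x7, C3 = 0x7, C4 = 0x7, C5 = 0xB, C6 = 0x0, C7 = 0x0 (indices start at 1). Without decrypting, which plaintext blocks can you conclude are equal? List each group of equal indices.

ECB encrypts each block independently with the same key, so equal ciphertext blocks imply equal plaintext blocks.
C1 = C6 = C7 = 0x0, so P1 = P6 = P7.
C2 = C3 = C4 = 0x7, so P2 = P3 = P4.

P1 = P6 = P7; P2 = P3 = P4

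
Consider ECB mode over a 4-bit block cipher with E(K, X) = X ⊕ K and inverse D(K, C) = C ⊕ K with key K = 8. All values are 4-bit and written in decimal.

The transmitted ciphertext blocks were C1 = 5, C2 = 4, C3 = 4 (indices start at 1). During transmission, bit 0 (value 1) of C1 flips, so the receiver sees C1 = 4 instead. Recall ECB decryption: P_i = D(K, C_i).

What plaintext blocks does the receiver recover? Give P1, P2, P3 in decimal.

Only C1 changed, to 4. In ECB, a change in C_i affects only P_i. Decrypting the received ciphertext:
P1: D(K, 4) = 12.
P2: D(K, 4) = 12.
P3: D(K, 4) = 12.
Blocks that differ from the original plaintext: P1.

P1 = 12, P2 = 12, P3 = 12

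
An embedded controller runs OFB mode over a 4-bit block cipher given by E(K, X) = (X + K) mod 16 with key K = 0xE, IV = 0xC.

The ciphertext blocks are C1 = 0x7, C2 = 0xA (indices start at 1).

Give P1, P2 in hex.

P1 = 0xD, P2 = 0x2

OFB decryption: S_i = E(K, S_{i−1}) with S_{0} = IV; P_i = C_i ⊕ S_i.
P1: S = E(K, 0xC) = 0xA; 0x7 ⊕ 0xA = 0xD.
P2: S = E(K, 0xA) = 0x8; 0xA ⊕ 0x8 = 0x2.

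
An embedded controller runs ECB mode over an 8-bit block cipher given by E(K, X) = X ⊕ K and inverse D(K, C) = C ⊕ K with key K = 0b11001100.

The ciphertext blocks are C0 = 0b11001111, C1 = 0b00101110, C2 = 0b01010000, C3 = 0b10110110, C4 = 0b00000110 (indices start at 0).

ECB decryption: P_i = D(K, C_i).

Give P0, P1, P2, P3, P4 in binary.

P0 = 0b00000011, P1 = 0b11100010, P2 = 0b10011100, P3 = 0b01111010, P4 = 0b11001010

P0: D(K, 0b11001111) = 0b00000011.
P1: D(K, 0b00101110) = 0b11100010.
P2: D(K, 0b01010000) = 0b10011100.
P3: D(K, 0b10110110) = 0b01111010.
P4: D(K, 0b00000110) = 0b11001010.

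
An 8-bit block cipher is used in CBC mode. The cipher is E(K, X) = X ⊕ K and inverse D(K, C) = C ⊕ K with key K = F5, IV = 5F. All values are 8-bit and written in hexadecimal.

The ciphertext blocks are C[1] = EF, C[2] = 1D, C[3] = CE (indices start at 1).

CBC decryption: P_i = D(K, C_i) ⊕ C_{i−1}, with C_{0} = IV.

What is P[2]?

P[2] = 07

P[2]: D(K, 1D) = E8; E8 ⊕ EF = 07.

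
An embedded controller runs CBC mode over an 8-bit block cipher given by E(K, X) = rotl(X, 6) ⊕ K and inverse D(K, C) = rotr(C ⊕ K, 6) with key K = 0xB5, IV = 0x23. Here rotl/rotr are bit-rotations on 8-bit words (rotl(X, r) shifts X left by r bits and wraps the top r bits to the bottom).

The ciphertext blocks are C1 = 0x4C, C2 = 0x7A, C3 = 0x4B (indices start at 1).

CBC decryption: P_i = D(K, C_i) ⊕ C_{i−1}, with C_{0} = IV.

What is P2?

P2 = 0x73

P2: D(K, 0x7A) = 0x3F; 0x3F ⊕ 0x4C = 0x73.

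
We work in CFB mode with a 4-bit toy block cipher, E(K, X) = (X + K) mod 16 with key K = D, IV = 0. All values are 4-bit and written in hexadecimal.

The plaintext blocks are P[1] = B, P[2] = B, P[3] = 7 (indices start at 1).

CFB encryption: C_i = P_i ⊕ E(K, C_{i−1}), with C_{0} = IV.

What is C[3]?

C[3] = 2

C[1]: E(K, 0) = D; B ⊕ D = 6.
C[2]: E(K, 6) = 3; B ⊕ 3 = 8.
C[3]: E(K, 8) = 5; 7 ⊕ 5 = 2.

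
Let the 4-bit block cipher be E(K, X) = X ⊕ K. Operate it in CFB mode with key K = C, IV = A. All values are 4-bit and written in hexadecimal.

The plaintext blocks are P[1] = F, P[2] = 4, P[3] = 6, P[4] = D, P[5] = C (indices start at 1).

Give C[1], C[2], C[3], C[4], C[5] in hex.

C[1] = 9, C[2] = 1, C[3] = B, C[4] = A, C[5] = A

CFB encryption: C_i = P_i ⊕ E(K, C_{i−1}), with C_{0} = IV.
C[1]: E(K, A) = 6; F ⊕ 6 = 9.
C[2]: E(K, 9) = 5; 4 ⊕ 5 = 1.
C[3]: E(K, 1) = D; 6 ⊕ D = B.
C[4]: E(K, B) = 7; D ⊕ 7 = A.
C[5]: E(K, A) = 6; C ⊕ 6 = A.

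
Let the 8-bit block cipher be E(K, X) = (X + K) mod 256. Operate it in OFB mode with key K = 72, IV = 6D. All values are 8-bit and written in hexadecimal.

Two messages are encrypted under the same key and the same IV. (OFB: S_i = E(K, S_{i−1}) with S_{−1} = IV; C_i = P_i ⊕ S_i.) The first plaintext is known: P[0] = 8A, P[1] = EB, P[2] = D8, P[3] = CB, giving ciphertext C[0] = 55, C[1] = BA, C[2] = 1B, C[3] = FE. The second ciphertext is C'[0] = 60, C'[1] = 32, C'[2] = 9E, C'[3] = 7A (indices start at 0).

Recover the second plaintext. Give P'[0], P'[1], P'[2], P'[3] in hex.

In OFB with a reused IV, both messages share the same keystream S_i, so C_i ⊕ C'_i = P_i ⊕ P'_i and thus P'_i = P_i ⊕ C_i ⊕ C'_i.
P'[0]: 8A ⊕ 55 ⊕ 60 = BF.
P'[1]: EB ⊕ BA ⊕ 32 = 63.
P'[2]: D8 ⊕ 1B ⊕ 9E = 5D.
P'[3]: CB ⊕ FE ⊕ 7A = 4F.

P'[0] = BF, P'[1] = 63, P'[2] = 5D, P'[3] = 4F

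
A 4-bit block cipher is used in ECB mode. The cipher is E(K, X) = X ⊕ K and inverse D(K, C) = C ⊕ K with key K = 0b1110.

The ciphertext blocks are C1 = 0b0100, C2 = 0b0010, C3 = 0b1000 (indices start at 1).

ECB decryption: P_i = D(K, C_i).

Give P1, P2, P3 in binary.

P1: D(K, 0b0100) = 0b1010.
P2: D(K, 0b0010) = 0b1100.
P3: D(K, 0b1000) = 0b0110.

P1 = 0b1010, P2 = 0b1100, P3 = 0b0110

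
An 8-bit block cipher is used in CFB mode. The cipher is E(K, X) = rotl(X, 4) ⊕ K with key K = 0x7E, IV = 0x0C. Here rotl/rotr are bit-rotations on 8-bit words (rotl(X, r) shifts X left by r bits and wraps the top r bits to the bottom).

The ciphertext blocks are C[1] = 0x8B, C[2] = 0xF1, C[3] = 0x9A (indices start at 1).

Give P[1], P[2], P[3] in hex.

P[1] = 0x35, P[2] = 0x37, P[3] = 0xFB

CFB decryption: P_i = C_i ⊕ E(K, C_{i−1}), with C_{0} = IV.
P[1]: E(K, 0x0C) = 0xBE; 0x8B ⊕ 0xBE = 0x35.
P[2]: E(K, 0x8B) = 0xC6; 0xF1 ⊕ 0xC6 = 0x37.
P[3]: E(K, 0xF1) = 0x61; 0x9A ⊕ 0x61 = 0xFB.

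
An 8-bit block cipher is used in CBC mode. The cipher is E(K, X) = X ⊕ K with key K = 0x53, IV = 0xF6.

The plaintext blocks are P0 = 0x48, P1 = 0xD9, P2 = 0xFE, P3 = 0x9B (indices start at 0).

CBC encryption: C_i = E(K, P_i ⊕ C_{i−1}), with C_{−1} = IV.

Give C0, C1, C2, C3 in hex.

C0 = 0xED, C1 = 0x67, C2 = 0xCA, C3 = 0x02

C0: P0 ⊕ 0xF6 = 0xBE; E(K, 0xBE) = 0xED.
C1: P1 ⊕ 0xED = 0x34; E(K, 0x34) = 0x67.
C2: P2 ⊕ 0x67 = 0x99; E(K, 0x99) = 0xCA.
C3: P3 ⊕ 0xCA = 0x51; E(K, 0x51) = 0x02.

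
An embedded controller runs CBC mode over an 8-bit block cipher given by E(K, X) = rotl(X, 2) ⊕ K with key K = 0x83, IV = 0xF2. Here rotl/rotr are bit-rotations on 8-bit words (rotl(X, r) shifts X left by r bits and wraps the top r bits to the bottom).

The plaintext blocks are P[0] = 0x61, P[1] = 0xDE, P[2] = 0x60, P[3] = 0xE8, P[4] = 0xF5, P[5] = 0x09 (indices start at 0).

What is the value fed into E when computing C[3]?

CBC encryption: C_i = E(K, P_i ⊕ C_{i−1}), with C_{−1} = IV.
C[0]: P[0] ⊕ 0xF2 = 0x93; E(K, 0x93) = 0xCD.
C[1]: P[1] ⊕ 0xCD = 0x13; E(K, 0x13) = 0xCF.
C[2]: P[2] ⊕ 0xCF = 0xAF; E(K, 0xAF) = 0x3D.
C[3]: P[3] ⊕ 0x3D = 0xD5; E(K, 0xD5) = 0xD4.
So the input to E for block [3] is 0xD5.

0xD5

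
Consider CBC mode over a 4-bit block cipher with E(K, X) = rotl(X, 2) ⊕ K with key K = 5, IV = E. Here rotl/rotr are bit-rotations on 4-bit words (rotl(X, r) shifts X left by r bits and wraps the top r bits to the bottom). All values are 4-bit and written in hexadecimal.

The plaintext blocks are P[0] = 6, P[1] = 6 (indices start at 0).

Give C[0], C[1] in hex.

C[0] = 7, C[1] = 1

CBC encryption: C_i = E(K, P_i ⊕ C_{i−1}), with C_{−1} = IV.
C[0]: P[0] ⊕ E = 8; E(K, 8) = 7.
C[1]: P[1] ⊕ 7 = 1; E(K, 1) = 1.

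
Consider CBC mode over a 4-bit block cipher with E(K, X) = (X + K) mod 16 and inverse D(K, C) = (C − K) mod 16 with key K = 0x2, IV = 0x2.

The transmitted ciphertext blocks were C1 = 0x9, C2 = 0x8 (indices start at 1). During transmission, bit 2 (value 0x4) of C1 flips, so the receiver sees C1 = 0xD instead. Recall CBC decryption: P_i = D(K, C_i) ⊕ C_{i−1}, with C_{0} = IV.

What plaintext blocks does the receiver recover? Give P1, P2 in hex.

Only C1 changed, to 0xD. In CBC, a change in C_i garbles P_i and flips the same bit in P_{i+1}. Decrypting the received ciphertext:
P1: D(K, 0xD) = 0xB; 0xB ⊕ 0x2 = 0x9.
P2: D(K, 0x8) = 0x6; 0x6 ⊕ 0xD = 0xB.
Blocks that differ from the original plaintext: P1, P2.

P1 = 0x9, P2 = 0xB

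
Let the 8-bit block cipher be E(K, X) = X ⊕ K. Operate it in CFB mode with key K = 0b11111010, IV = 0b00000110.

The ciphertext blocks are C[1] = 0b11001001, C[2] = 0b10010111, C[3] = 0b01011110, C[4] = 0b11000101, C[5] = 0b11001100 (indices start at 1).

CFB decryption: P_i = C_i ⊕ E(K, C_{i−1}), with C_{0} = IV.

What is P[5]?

P[5] = 0b11110011

P[5]: E(K, 0b11000101) = 0b00111111; 0b11001100 ⊕ 0b00111111 = 0b11110011.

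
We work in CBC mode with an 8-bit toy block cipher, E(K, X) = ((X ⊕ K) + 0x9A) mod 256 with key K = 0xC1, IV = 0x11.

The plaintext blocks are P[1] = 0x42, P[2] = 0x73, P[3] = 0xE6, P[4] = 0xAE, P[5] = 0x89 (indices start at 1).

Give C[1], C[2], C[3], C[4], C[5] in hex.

C[1] = 0x2C, C[2] = 0x38, C[3] = 0xB9, C[4] = 0x70, C[5] = 0xD2

CBC encryption: C_i = E(K, P_i ⊕ C_{i−1}), with C_{0} = IV.
C[1]: P[1] ⊕ 0x11 = 0x53; E(K, 0x53) = 0x2C.
C[2]: P[2] ⊕ 0x2C = 0x5F; E(K, 0x5F) = 0x38.
C[3]: P[3] ⊕ 0x38 = 0xDE; E(K, 0xDE) = 0xB9.
C[4]: P[4] ⊕ 0xB9 = 0x17; E(K, 0x17) = 0x70.
C[5]: P[5] ⊕ 0x70 = 0xF9; E(K, 0xF9) = 0xD2.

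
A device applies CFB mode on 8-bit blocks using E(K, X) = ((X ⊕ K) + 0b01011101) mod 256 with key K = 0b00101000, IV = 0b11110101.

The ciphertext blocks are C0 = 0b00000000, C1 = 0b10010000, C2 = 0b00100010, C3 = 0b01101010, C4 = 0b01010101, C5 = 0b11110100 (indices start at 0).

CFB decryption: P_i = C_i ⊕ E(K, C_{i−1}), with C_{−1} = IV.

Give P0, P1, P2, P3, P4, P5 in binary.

P0 = 0b00111010, P1 = 0b00010101, P2 = 0b00110111, P3 = 0b00001101, P4 = 0b11001010, P5 = 0b00101110

P0: E(K, 0b11110101) = 0b00111010; 0b00000000 ⊕ 0b00111010 = 0b00111010.
P1: E(K, 0b00000000) = 0b10000101; 0b10010000 ⊕ 0b10000101 = 0b00010101.
P2: E(K, 0b10010000) = 0b00010101; 0b00100010 ⊕ 0b00010101 = 0b00110111.
P3: E(K, 0b00100010) = 0b01100111; 0b01101010 ⊕ 0b01100111 = 0b00001101.
P4: E(K, 0b01101010) = 0b10011111; 0b01010101 ⊕ 0b10011111 = 0b11001010.
P5: E(K, 0b01010101) = 0b11011010; 0b11110100 ⊕ 0b11011010 = 0b00101110.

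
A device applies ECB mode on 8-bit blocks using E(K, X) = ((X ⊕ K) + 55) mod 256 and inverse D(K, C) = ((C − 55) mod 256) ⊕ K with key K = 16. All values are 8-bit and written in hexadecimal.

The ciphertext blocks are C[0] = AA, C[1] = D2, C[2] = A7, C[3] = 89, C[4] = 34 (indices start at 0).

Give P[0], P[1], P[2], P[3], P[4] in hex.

ECB decryption: P_i = D(K, C_i).
P[0]: D(K, AA) = 43.
P[1]: D(K, D2) = 6B.
P[2]: D(K, A7) = 44.
P[3]: D(K, 89) = 22.
P[4]: D(K, 34) = C9.

P[0] = 43, P[1] = 6B, P[2] = 44, P[3] = 22, P[4] = C9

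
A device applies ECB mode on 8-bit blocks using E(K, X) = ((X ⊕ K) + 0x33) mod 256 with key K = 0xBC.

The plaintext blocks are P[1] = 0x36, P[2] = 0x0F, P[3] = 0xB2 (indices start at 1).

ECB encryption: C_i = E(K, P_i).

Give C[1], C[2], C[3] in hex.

C[1] = 0xBD, C[2] = 0xE6, C[3] = 0x41

C[1]: E(K, 0x36) = 0xBD.
C[2]: E(K, 0x0F) = 0xE6.
C[3]: E(K, 0xB2) = 0x41.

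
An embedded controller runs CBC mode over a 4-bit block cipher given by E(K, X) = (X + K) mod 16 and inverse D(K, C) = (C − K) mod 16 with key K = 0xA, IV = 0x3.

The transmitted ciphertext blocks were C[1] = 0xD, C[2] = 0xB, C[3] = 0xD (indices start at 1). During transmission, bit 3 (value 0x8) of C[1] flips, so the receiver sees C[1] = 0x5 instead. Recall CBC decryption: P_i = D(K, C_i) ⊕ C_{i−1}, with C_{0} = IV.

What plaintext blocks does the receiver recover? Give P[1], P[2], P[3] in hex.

P[1] = 0x8, P[2] = 0x4, P[3] = 0x8

Only C[1] changed, to 0x5. In CBC, a change in C_i garbles P_i and flips the same bit in P_{i+1}. Decrypting the received ciphertext:
P[1]: D(K, 0x5) = 0xB; 0xB ⊕ 0x3 = 0x8.
P[2]: D(K, 0xB) = 0x1; 0x1 ⊕ 0x5 = 0x4.
P[3]: D(K, 0xD) = 0x3; 0x3 ⊕ 0xB = 0x8.
Blocks that differ from the original plaintext: P[1], P[2].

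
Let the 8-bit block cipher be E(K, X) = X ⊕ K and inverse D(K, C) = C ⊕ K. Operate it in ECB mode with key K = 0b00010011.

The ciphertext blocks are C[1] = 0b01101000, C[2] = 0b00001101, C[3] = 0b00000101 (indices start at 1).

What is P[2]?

P[2] = 0b00011110

ECB decryption: P_i = D(K, C_i).
P[2]: D(K, 0b00001101) = 0b00011110.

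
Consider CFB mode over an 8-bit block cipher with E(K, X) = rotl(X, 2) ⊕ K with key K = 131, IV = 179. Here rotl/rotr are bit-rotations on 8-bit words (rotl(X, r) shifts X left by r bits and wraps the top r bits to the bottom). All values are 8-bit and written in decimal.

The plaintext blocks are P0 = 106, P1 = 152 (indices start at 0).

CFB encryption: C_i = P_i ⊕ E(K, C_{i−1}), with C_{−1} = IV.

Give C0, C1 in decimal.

C0 = 39, C1 = 135

C0: E(K, 179) = 77; 106 ⊕ 77 = 39.
C1: E(K, 39) = 31; 152 ⊕ 31 = 135.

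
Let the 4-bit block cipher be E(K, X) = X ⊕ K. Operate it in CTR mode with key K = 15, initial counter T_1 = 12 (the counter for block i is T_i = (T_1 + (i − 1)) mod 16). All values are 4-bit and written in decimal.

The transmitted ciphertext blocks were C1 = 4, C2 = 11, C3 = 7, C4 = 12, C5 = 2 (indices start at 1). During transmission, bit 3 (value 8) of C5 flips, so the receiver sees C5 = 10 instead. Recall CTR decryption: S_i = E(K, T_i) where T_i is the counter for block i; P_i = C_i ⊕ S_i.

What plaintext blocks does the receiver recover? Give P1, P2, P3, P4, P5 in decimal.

Only C5 changed, to 10. In CTR, a change in C_i flips the same bit in P_i only; the keystream is unaffected. Decrypting the received ciphertext:
P1: T = 12, S = E(K, T) = 3; 4 ⊕ 3 = 7.
P2: T = 13, S = E(K, T) = 2; 11 ⊕ 2 = 9.
P3: T = 14, S = E(K, T) = 1; 7 ⊕ 1 = 6.
P4: T = 15, S = E(K, T) = 0; 12 ⊕ 0 = 12.
P5: T = 0, S = E(K, T) = 15; 10 ⊕ 15 = 5.
Blocks that differ from the original plaintext: P5.

P1 = 7, P2 = 9, P3 = 6, P4 = 12, P5 = 5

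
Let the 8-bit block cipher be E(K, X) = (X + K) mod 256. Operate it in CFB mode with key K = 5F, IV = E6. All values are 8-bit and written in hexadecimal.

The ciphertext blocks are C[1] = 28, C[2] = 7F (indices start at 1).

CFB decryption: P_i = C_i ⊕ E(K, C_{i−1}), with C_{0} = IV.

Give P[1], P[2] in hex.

P[1]: E(K, E6) = 45; 28 ⊕ 45 = 6D.
P[2]: E(K, 28) = 87; 7F ⊕ 87 = F8.

P[1] = 6D, P[2] = F8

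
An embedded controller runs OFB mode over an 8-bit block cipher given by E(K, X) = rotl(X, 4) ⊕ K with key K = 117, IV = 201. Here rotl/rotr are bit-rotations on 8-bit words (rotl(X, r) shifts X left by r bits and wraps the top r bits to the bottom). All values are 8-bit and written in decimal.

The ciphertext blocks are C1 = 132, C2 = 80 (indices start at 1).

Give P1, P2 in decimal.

OFB decryption: S_i = E(K, S_{i−1}) with S_{0} = IV; P_i = C_i ⊕ S_i.
P1: S = E(K, 201) = 233; 132 ⊕ 233 = 109.
P2: S = E(K, 233) = 235; 80 ⊕ 235 = 187.

P1 = 109, P2 = 187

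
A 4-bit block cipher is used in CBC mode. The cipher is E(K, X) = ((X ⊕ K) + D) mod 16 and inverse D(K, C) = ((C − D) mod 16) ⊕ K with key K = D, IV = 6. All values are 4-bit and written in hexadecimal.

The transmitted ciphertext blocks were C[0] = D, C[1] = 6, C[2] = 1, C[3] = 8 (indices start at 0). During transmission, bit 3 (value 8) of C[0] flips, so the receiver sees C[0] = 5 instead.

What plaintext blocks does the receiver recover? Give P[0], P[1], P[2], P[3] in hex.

P[0] = 3, P[1] = 1, P[2] = F, P[3] = 7

CBC decryption: P_i = D(K, C_i) ⊕ C_{i−1}, with C_{−1} = IV.
Only C[0] changed, to 5. In CBC, a change in C_i garbles P_i and flips the same bit in P_{i+1}. Decrypting the received ciphertext:
P[0]: D(K, 5) = 5; 5 ⊕ 6 = 3.
P[1]: D(K, 6) = 4; 4 ⊕ 5 = 1.
P[2]: D(K, 1) = 9; 9 ⊕ 6 = F.
P[3]: D(K, 8) = 6; 6 ⊕ 1 = 7.
Blocks that differ from the original plaintext: P[0], P[1].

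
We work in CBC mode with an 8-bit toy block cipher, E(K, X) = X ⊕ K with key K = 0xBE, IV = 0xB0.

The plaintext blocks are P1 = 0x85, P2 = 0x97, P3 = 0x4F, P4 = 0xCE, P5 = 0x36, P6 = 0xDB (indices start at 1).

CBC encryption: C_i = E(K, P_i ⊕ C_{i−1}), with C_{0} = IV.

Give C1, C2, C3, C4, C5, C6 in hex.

C1 = 0x8B, C2 = 0xA2, C3 = 0x53, C4 = 0x23, C5 = 0xAB, C6 = 0xCE

C1: P1 ⊕ 0xB0 = 0x35; E(K, 0x35) = 0x8B.
C2: P2 ⊕ 0x8B = 0x1C; E(K, 0x1C) = 0xA2.
C3: P3 ⊕ 0xA2 = 0xED; E(K, 0xED) = 0x53.
C4: P4 ⊕ 0x53 = 0x9D; E(K, 0x9D) = 0x23.
C5: P5 ⊕ 0x23 = 0x15; E(K, 0x15) = 0xAB.
C6: P6 ⊕ 0xAB = 0x70; E(K, 0x70) = 0xCE.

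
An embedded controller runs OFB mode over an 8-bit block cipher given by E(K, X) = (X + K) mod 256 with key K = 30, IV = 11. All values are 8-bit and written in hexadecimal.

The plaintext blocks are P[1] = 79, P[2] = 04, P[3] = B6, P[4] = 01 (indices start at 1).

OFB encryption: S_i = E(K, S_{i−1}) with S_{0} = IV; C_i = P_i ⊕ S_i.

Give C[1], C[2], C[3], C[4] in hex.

C[1]: S = E(K, 11) = 41; 79 ⊕ 41 = 38.
C[2]: S = E(K, 41) = 71; 04 ⊕ 71 = 75.
C[3]: S = E(K, 71) = A1; B6 ⊕ A1 = 17.
C[4]: S = E(K, A1) = D1; 01 ⊕ D1 = D0.

C[1] = 38, C[2] = 75, C[3] = 17, C[4] = D0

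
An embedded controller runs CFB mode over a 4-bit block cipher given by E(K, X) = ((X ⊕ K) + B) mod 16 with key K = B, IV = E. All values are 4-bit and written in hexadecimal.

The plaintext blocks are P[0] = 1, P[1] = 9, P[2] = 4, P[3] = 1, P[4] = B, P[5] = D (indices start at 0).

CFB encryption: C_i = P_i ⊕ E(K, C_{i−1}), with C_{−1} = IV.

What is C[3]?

C[3] = 9

C[0]: E(K, E) = 0; 1 ⊕ 0 = 1.
C[1]: E(K, 1) = 5; 9 ⊕ 5 = C.
C[2]: E(K, C) = 2; 4 ⊕ 2 = 6.
C[3]: E(K, 6) = 8; 1 ⊕ 8 = 9.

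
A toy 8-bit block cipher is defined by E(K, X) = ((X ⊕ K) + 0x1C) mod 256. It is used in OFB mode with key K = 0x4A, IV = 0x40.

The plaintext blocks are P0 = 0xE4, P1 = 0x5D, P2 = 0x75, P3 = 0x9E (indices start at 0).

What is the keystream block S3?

0xB0

OFB encryption: S_i = E(K, S_{i−1}) with S_{−1} = IV; C_i = P_i ⊕ S_i.
C0: S = E(K, 0x40) = 0x26; 0xE4 ⊕ 0x26 = 0xC2.
C1: S = E(K, 0x26) = 0x88; 0x5D ⊕ 0x88 = 0xD5.
C2: S = E(K, 0x88) = 0xDE; 0x75 ⊕ 0xDE = 0xAB.
C3: S = E(K, 0xDE) = 0xB0; 0x9E ⊕ 0xB0 = 0x2E.
So S3 = 0xB0.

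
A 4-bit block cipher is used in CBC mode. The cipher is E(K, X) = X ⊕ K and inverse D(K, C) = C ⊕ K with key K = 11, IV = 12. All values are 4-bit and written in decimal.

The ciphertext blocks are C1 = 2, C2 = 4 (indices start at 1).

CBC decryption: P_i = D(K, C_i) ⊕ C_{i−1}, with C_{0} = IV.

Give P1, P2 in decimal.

P1 = 5, P2 = 13

P1: D(K, 2) = 9; 9 ⊕ 12 = 5.
P2: D(K, 4) = 15; 15 ⊕ 2 = 13.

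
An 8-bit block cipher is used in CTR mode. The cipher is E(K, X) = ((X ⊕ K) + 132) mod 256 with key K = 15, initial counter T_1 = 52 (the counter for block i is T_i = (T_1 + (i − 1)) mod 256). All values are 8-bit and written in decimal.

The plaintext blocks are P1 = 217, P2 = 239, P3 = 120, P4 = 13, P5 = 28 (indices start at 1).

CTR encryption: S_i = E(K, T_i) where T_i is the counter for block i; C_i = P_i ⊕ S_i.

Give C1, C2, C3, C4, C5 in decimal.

C1 = 102, C2 = 81, C3 = 197, C4 = 177, C5 = 167

C1: T = 52, S = E(K, T) = 191; 217 ⊕ 191 = 102.
C2: T = 53, S = E(K, T) = 190; 239 ⊕ 190 = 81.
C3: T = 54, S = E(K, T) = 189; 120 ⊕ 189 = 197.
C4: T = 55, S = E(K, T) = 188; 13 ⊕ 188 = 177.
C5: T = 56, S = E(K, T) = 187; 28 ⊕ 187 = 167.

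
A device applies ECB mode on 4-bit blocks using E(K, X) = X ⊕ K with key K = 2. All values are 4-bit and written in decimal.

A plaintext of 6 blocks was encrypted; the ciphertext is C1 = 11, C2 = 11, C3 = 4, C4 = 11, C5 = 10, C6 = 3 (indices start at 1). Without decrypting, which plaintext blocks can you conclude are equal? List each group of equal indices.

P1 = P2 = P4

ECB encrypts each block independently with the same key, so equal ciphertext blocks imply equal plaintext blocks.
C1 = C2 = C4 = 11, so P1 = P2 = P4.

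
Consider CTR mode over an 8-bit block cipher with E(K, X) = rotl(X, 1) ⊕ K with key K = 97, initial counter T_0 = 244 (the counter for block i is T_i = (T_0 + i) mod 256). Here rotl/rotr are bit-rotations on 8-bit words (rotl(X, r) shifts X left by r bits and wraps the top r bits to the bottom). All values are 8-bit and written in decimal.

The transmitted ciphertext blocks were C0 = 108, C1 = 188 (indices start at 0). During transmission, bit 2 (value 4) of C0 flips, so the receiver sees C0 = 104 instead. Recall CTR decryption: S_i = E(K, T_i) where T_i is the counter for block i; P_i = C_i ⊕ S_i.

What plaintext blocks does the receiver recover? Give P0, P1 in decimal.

Only C0 changed, to 104. In CTR, a change in C_i flips the same bit in P_i only; the keystream is unaffected. Decrypting the received ciphertext:
P0: T = 244, S = E(K, T) = 136; 104 ⊕ 136 = 224.
P1: T = 245, S = E(K, T) = 138; 188 ⊕ 138 = 54.
Blocks that differ from the original plaintext: P0.

P0 = 224, P1 = 54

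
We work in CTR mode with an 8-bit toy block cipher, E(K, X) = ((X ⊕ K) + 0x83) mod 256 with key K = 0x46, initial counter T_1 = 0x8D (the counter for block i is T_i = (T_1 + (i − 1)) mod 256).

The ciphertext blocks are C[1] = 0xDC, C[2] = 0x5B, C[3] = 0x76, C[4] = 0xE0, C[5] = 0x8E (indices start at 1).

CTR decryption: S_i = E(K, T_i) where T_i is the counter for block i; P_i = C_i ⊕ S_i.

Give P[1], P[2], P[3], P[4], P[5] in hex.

P[1] = 0x92, P[2] = 0x10, P[3] = 0x3A, P[4] = 0xB9, P[5] = 0xD4

P[1]: T = 0x8D, S = E(K, T) = 0x4E; 0xDC ⊕ 0x4E = 0x92.
P[2]: T = 0x8E, S = E(K, T) = 0x4B; 0x5B ⊕ 0x4B = 0x10.
P[3]: T = 0x8F, S = E(K, T) = 0x4C; 0x76 ⊕ 0x4C = 0x3A.
P[4]: T = 0x90, S = E(K, T) = 0x59; 0xE0 ⊕ 0x59 = 0xB9.
P[5]: T = 0x91, S = E(K, T) = 0x5A; 0x8E ⊕ 0x5A = 0xD4.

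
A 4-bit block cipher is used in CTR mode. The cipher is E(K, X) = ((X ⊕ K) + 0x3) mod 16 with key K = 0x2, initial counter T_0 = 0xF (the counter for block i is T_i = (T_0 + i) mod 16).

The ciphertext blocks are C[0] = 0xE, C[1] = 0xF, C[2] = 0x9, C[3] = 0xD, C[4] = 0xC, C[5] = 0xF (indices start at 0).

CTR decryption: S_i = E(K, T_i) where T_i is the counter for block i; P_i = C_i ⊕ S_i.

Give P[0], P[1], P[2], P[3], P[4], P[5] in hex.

P[0]: T = 0xF, S = E(K, T) = 0x0; 0xE ⊕ 0x0 = 0xE.
P[1]: T = 0x0, S = E(K, T) = 0x5; 0xF ⊕ 0x5 = 0xA.
P[2]: T = 0x1, S = E(K, T) = 0x6; 0x9 ⊕ 0x6 = 0xF.
P[3]: T = 0x2, S = E(K, T) = 0x3; 0xD ⊕ 0x3 = 0xE.
P[4]: T = 0x3, S = E(K, T) = 0x4; 0xC ⊕ 0x4 = 0x8.
P[5]: T = 0x4, S = E(K, T) = 0x9; 0xF ⊕ 0x9 = 0x6.

P[0] = 0xE, P[1] = 0xA, P[2] = 0xF, P[3] = 0xE, P[4] = 0x8, P[5] = 0x6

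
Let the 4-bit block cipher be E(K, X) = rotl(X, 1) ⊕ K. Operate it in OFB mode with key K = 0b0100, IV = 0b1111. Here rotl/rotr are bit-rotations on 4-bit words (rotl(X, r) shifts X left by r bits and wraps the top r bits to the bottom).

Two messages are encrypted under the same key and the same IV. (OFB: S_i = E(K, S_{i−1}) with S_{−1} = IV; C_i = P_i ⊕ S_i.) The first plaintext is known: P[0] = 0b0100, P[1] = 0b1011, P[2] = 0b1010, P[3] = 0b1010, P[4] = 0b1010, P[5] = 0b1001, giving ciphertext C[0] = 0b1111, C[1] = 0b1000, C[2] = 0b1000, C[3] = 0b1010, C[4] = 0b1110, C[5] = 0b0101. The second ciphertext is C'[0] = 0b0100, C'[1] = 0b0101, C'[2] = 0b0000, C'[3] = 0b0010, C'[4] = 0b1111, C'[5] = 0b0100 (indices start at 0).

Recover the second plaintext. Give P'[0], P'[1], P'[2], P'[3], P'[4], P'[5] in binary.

P'[0] = 0b1111, P'[1] = 0b0110, P'[2] = 0b0010, P'[3] = 0b0010, P'[4] = 0b1011, P'[5] = 0b1000

In OFB with a reused IV, both messages share the same keystream S_i, so C_i ⊕ C'_i = P_i ⊕ P'_i and thus P'_i = P_i ⊕ C_i ⊕ C'_i.
P'[0]: 0b0100 ⊕ 0b1111 ⊕ 0b0100 = 0b1111.
P'[1]: 0b1011 ⊕ 0b1000 ⊕ 0b0101 = 0b0110.
P'[2]: 0b1010 ⊕ 0b1000 ⊕ 0b0000 = 0b0010.
P'[3]: 0b1010 ⊕ 0b1010 ⊕ 0b0010 = 0b0010.
P'[4]: 0b1010 ⊕ 0b1110 ⊕ 0b1111 = 0b1011.
P'[5]: 0b1001 ⊕ 0b0101 ⊕ 0b0100 = 0b1000.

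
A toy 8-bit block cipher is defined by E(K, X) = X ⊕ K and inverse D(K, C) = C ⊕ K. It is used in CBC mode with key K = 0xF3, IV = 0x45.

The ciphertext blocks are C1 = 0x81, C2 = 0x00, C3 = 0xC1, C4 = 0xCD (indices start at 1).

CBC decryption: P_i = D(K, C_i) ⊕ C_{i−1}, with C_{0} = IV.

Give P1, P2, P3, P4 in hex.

P1 = 0x37, P2 = 0x72, P3 = 0x32, P4 = 0xFF

P1: D(K, 0x81) = 0x72; 0x72 ⊕ 0x45 = 0x37.
P2: D(K, 0x00) = 0xF3; 0xF3 ⊕ 0x81 = 0x72.
P3: D(K, 0xC1) = 0x32; 0x32 ⊕ 0x00 = 0x32.
P4: D(K, 0xCD) = 0x3E; 0x3E ⊕ 0xC1 = 0xFF.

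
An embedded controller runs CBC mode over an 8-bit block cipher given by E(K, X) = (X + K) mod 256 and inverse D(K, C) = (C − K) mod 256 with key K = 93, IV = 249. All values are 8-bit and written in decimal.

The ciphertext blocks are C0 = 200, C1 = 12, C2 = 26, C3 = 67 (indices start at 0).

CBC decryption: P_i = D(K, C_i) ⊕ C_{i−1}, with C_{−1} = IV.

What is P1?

P1 = 103

P1: D(K, 12) = 175; 175 ⊕ 200 = 103.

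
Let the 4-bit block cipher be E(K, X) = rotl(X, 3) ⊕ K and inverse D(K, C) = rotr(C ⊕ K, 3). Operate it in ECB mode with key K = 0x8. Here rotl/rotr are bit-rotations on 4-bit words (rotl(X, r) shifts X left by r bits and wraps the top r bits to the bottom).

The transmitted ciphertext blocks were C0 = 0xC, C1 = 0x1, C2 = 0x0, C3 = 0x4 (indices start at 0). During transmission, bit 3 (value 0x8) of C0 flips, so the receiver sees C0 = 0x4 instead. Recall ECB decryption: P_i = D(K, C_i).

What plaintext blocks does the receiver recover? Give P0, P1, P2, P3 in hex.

Only C0 changed, to 0x4. In ECB, a change in C_i affects only P_i. Decrypting the received ciphertext:
P0: D(K, 0x4) = 0x9.
P1: D(K, 0x1) = 0x3.
P2: D(K, 0x0) = 0x1.
P3: D(K, 0x4) = 0x9.
Blocks that differ from the original plaintext: P0.

P0 = 0x9, P1 = 0x3, P2 = 0x1, P3 = 0x9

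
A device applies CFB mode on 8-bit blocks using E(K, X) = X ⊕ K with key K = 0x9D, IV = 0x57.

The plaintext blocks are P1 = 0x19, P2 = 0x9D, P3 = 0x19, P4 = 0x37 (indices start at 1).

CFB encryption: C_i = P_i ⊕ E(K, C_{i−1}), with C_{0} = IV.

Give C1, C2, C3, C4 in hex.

C1: E(K, 0x57) = 0xCA; 0x19 ⊕ 0xCA = 0xD3.
C2: E(K, 0xD3) = 0x4E; 0x9D ⊕ 0x4E = 0xD3.
C3: E(K, 0xD3) = 0x4E; 0x19 ⊕ 0x4E = 0x57.
C4: E(K, 0x57) = 0xCA; 0x37 ⊕ 0xCA = 0xFD.

C1 = 0xD3, C2 = 0xD3, C3 = 0x57, C4 = 0xFD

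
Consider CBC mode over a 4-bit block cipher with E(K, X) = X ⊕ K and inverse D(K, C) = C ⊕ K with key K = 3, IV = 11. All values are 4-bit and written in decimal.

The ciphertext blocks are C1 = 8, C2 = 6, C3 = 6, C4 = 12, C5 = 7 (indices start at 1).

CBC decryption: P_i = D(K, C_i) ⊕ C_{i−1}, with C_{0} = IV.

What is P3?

P3 = 3

P3: D(K, 6) = 5; 5 ⊕ 6 = 3.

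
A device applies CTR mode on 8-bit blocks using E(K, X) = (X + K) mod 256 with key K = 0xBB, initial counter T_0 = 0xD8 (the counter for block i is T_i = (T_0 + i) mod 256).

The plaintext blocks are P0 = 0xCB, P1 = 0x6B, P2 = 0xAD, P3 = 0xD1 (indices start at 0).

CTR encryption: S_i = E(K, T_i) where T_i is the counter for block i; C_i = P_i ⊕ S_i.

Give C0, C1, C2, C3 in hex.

C0: T = 0xD8, S = E(K, T) = 0x93; 0xCB ⊕ 0x93 = 0x58.
C1: T = 0xD9, S = E(K, T) = 0x94; 0x6B ⊕ 0x94 = 0xFF.
C2: T = 0xDA, S = E(K, T) = 0x95; 0xAD ⊕ 0x95 = 0x38.
C3: T = 0xDB, S = E(K, T) = 0x96; 0xD1 ⊕ 0x96 = 0x47.

C0 = 0x58, C1 = 0xFF, C2 = 0x38, C3 = 0x47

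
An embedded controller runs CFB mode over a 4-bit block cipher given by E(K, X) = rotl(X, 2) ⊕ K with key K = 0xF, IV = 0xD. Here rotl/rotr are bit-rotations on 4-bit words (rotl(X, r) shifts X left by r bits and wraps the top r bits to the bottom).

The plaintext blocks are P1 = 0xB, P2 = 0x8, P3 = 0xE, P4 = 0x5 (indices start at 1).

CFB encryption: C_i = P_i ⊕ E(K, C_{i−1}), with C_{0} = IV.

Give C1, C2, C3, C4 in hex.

C1 = 0x3, C2 = 0xB, C3 = 0xF, C4 = 0x5

C1: E(K, 0xD) = 0x8; 0xB ⊕ 0x8 = 0x3.
C2: E(K, 0x3) = 0x3; 0x8 ⊕ 0x3 = 0xB.
C3: E(K, 0xB) = 0x1; 0xE ⊕ 0x1 = 0xF.
C4: E(K, 0xF) = 0x0; 0x5 ⊕ 0x0 = 0x5.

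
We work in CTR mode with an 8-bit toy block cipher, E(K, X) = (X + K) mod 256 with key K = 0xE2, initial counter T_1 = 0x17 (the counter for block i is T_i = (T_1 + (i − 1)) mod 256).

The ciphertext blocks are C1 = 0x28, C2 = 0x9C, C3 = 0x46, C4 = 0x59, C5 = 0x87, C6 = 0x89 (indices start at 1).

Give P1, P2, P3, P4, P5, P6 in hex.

P1 = 0xD1, P2 = 0x66, P3 = 0xBD, P4 = 0xA5, P5 = 0x7A, P6 = 0x77

CTR decryption: S_i = E(K, T_i) where T_i is the counter for block i; P_i = C_i ⊕ S_i.
P1: T = 0x17, S = E(K, T) = 0xF9; 0x28 ⊕ 0xF9 = 0xD1.
P2: T = 0x18, S = E(K, T) = 0xFA; 0x9C ⊕ 0xFA = 0x66.
P3: T = 0x19, S = E(K, T) = 0xFB; 0x46 ⊕ 0xFB = 0xBD.
P4: T = 0x1A, S = E(K, T) = 0xFC; 0x59 ⊕ 0xFC = 0xA5.
P5: T = 0x1B, S = E(K, T) = 0xFD; 0x87 ⊕ 0xFD = 0x7A.
P6: T = 0x1C, S = E(K, T) = 0xFE; 0x89 ⊕ 0xFE = 0x77.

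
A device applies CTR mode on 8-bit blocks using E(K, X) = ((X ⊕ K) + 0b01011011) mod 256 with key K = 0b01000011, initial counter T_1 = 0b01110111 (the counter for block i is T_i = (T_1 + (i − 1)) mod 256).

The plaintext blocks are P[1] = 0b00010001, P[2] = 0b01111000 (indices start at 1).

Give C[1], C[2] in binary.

C[1] = 0b10011110, C[2] = 0b11101110

CTR encryption: S_i = E(K, T_i) where T_i is the counter for block i; C_i = P_i ⊕ S_i.
C[1]: T = 0b01110111, S = E(K, T) = 0b10001111; 0b00010001 ⊕ 0b10001111 = 0b10011110.
C[2]: T = 0b01111000, S = E(K, T) = 0b10010110; 0b01111000 ⊕ 0b10010110 = 0b11101110.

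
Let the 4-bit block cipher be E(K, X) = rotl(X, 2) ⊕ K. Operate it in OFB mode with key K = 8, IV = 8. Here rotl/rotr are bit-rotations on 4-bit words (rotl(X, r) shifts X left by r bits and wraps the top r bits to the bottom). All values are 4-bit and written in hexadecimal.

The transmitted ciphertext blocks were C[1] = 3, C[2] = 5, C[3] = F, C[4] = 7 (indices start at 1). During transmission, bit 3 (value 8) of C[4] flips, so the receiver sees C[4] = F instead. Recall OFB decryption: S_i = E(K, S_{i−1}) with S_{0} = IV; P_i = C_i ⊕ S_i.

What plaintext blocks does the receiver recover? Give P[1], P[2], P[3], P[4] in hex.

Only C[4] changed, to F. In OFB, a change in C_i flips the same bit in P_i only; the keystream is unaffected. Decrypting the received ciphertext:
P[1]: S = E(K, 8) = A; 3 ⊕ A = 9.
P[2]: S = E(K, A) = 2; 5 ⊕ 2 = 7.
P[3]: S = E(K, 2) = 0; F ⊕ 0 = F.
P[4]: S = E(K, 0) = 8; F ⊕ 8 = 7.
Blocks that differ from the original plaintext: P[4].

P[1] = 9, P[2] = 7, P[3] = F, P[4] = 7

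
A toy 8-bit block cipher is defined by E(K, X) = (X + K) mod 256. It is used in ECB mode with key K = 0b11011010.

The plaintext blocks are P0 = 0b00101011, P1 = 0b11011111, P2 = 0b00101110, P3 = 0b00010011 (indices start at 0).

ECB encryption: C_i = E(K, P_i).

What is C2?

C2: E(K, 0b00101110) = 0b00001000.

C2 = 0b00001000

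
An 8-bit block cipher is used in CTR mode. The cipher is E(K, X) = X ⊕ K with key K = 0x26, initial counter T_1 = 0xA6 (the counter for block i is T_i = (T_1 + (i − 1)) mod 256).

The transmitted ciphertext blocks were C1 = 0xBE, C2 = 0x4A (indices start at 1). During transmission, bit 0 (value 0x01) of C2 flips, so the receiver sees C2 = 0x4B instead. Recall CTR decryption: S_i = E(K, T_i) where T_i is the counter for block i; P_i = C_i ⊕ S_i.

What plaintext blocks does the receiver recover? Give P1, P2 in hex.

Only C2 changed, to 0x4B. In CTR, a change in C_i flips the same bit in P_i only; the keystream is unaffected. Decrypting the received ciphertext:
P1: T = 0xA6, S = E(K, T) = 0x80; 0xBE ⊕ 0x80 = 0x3E.
P2: T = 0xA7, S = E(K, T) = 0x81; 0x4B ⊕ 0x81 = 0xCA.
Blocks that differ from the original plaintext: P2.

P1 = 0x3E, P2 = 0xCA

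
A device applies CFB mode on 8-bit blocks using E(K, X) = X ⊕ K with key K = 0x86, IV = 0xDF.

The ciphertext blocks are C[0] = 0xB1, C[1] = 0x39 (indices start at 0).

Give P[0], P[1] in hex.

CFB decryption: P_i = C_i ⊕ E(K, C_{i−1}), with C_{−1} = IV.
P[0]: E(K, 0xDF) = 0x59; 0xB1 ⊕ 0x59 = 0xE8.
P[1]: E(K, 0xB1) = 0x37; 0x39 ⊕ 0x37 = 0x0E.

P[0] = 0xE8, P[1] = 0x0E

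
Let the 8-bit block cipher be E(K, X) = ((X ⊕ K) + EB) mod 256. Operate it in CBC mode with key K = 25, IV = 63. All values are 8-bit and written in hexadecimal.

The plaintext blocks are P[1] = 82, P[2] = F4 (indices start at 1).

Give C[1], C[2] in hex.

C[1] = AF, C[2] = 69

CBC encryption: C_i = E(K, P_i ⊕ C_{i−1}), with C_{0} = IV.
C[1]: P[1] ⊕ 63 = E1; E(K, E1) = AF.
C[2]: P[2] ⊕ AF = 5B; E(K, 5B) = 69.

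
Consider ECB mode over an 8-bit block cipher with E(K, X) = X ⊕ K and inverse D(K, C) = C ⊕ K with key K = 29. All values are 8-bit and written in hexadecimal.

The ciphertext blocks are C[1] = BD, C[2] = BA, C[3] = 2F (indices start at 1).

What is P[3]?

P[3] = 06

ECB decryption: P_i = D(K, C_i).
P[3]: D(K, 2F) = 06.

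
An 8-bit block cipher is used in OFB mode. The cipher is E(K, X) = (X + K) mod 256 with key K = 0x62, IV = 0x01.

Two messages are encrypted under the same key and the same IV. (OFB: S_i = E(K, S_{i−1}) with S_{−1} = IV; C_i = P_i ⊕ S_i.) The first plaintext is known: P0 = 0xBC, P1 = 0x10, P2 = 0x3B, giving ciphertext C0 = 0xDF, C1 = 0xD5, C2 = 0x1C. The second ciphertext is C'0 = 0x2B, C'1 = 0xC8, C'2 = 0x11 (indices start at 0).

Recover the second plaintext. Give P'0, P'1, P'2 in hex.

P'0 = 0x48, P'1 = 0x0D, P'2 = 0x36

In OFB with a reused IV, both messages share the same keystream S_i, so C_i ⊕ C'_i = P_i ⊕ P'_i and thus P'_i = P_i ⊕ C_i ⊕ C'_i.
P'0: 0xBC ⊕ 0xDF ⊕ 0x2B = 0x48.
P'1: 0x10 ⊕ 0xD5 ⊕ 0xC8 = 0x0D.
P'2: 0x3B ⊕ 0x1C ⊕ 0x11 = 0x36.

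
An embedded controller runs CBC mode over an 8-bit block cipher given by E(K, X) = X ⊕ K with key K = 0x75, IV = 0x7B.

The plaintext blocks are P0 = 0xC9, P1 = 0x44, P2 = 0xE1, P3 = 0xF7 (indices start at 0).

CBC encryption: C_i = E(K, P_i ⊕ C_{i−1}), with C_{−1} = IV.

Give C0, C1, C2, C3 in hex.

C0 = 0xC7, C1 = 0xF6, C2 = 0x62, C3 = 0xE0

C0: P0 ⊕ 0x7B = 0xB2; E(K, 0xB2) = 0xC7.
C1: P1 ⊕ 0xC7 = 0x83; E(K, 0x83) = 0xF6.
C2: P2 ⊕ 0xF6 = 0x17; E(K, 0x17) = 0x62.
C3: P3 ⊕ 0x62 = 0x95; E(K, 0x95) = 0xE0.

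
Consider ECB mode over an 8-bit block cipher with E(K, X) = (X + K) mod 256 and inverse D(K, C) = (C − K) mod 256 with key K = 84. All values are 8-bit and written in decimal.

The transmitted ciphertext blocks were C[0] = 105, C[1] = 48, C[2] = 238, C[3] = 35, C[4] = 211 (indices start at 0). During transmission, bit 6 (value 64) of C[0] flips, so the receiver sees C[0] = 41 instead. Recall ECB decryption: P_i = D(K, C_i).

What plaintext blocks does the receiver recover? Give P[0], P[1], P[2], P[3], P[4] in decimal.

P[0] = 213, P[1] = 220, P[2] = 154, P[3] = 207, P[4] = 127

Only C[0] changed, to 41. In ECB, a change in C_i affects only P_i. Decrypting the received ciphertext:
P[0]: D(K, 41) = 213.
P[1]: D(K, 48) = 220.
P[2]: D(K, 238) = 154.
P[3]: D(K, 35) = 207.
P[4]: D(K, 211) = 127.
Blocks that differ from the original plaintext: P[0].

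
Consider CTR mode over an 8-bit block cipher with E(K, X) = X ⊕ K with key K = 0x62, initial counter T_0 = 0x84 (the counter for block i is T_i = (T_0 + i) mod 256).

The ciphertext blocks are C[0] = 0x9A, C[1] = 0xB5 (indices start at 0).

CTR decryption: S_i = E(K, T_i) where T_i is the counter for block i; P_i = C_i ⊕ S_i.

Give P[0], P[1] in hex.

P[0]: T = 0x84, S = E(K, T) = 0xE6; 0x9A ⊕ 0xE6 = 0x7C.
P[1]: T = 0x85, S = E(K, T) = 0xE7; 0xB5 ⊕ 0xE7 = 0x52.

P[0] = 0x7C, P[1] = 0x52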